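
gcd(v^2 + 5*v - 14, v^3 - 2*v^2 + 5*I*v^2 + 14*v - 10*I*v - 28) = v - 2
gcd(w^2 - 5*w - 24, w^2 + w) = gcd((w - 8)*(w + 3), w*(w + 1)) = 1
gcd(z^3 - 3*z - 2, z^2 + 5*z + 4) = z + 1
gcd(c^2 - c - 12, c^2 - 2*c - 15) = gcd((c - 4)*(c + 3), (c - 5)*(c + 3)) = c + 3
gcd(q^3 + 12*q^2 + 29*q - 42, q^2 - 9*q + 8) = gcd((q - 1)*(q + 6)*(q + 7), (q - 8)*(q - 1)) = q - 1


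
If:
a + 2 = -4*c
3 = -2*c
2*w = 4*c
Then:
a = 4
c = -3/2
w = -3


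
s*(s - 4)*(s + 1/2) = s^3 - 7*s^2/2 - 2*s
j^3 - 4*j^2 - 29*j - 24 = (j - 8)*(j + 1)*(j + 3)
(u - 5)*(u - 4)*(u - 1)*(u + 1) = u^4 - 9*u^3 + 19*u^2 + 9*u - 20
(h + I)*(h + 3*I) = h^2 + 4*I*h - 3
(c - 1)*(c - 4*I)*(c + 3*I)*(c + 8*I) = c^4 - c^3 + 7*I*c^3 + 20*c^2 - 7*I*c^2 - 20*c + 96*I*c - 96*I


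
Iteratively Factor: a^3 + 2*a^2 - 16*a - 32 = (a + 2)*(a^2 - 16) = (a - 4)*(a + 2)*(a + 4)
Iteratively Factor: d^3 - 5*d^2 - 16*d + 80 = (d - 5)*(d^2 - 16) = (d - 5)*(d + 4)*(d - 4)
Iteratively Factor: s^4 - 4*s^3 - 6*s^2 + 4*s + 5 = (s + 1)*(s^3 - 5*s^2 - s + 5) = (s - 1)*(s + 1)*(s^2 - 4*s - 5) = (s - 1)*(s + 1)^2*(s - 5)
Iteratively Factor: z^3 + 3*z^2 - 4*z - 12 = (z - 2)*(z^2 + 5*z + 6) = (z - 2)*(z + 3)*(z + 2)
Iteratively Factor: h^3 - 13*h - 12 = (h + 1)*(h^2 - h - 12) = (h + 1)*(h + 3)*(h - 4)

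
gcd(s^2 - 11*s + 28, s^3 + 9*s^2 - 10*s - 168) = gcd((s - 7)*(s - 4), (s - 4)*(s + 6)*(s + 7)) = s - 4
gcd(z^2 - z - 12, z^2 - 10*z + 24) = z - 4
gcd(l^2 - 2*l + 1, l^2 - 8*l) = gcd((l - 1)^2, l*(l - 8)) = 1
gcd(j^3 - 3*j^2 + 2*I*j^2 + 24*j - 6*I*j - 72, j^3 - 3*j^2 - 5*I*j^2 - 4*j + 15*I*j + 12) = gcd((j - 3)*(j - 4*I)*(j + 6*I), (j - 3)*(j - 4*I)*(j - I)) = j^2 + j*(-3 - 4*I) + 12*I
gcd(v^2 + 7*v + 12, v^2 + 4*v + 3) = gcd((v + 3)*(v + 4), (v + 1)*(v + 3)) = v + 3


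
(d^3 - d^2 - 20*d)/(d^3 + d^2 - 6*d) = (d^2 - d - 20)/(d^2 + d - 6)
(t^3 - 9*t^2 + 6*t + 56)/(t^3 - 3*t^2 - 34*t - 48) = (t^2 - 11*t + 28)/(t^2 - 5*t - 24)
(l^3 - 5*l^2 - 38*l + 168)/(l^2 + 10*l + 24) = (l^2 - 11*l + 28)/(l + 4)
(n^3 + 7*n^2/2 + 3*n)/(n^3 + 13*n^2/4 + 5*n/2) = 2*(2*n + 3)/(4*n + 5)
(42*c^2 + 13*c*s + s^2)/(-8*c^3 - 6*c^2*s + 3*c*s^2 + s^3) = (42*c^2 + 13*c*s + s^2)/(-8*c^3 - 6*c^2*s + 3*c*s^2 + s^3)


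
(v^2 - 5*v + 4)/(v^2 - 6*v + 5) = (v - 4)/(v - 5)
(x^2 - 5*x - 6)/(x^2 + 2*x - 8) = (x^2 - 5*x - 6)/(x^2 + 2*x - 8)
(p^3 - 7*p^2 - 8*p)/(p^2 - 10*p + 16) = p*(p + 1)/(p - 2)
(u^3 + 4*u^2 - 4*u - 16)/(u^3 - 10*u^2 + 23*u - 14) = (u^2 + 6*u + 8)/(u^2 - 8*u + 7)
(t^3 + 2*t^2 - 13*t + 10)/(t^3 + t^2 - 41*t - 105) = (t^2 - 3*t + 2)/(t^2 - 4*t - 21)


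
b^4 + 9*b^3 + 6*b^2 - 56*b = b*(b - 2)*(b + 4)*(b + 7)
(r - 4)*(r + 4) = r^2 - 16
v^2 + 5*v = v*(v + 5)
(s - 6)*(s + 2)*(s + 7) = s^3 + 3*s^2 - 40*s - 84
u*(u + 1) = u^2 + u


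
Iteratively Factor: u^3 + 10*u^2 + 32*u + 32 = (u + 2)*(u^2 + 8*u + 16) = (u + 2)*(u + 4)*(u + 4)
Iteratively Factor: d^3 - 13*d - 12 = (d + 1)*(d^2 - d - 12) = (d + 1)*(d + 3)*(d - 4)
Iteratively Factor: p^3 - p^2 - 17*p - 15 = (p + 1)*(p^2 - 2*p - 15) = (p + 1)*(p + 3)*(p - 5)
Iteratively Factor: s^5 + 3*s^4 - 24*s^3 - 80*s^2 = (s + 4)*(s^4 - s^3 - 20*s^2) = (s + 4)^2*(s^3 - 5*s^2) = (s - 5)*(s + 4)^2*(s^2) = s*(s - 5)*(s + 4)^2*(s)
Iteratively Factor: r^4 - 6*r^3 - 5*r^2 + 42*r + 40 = (r - 5)*(r^3 - r^2 - 10*r - 8) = (r - 5)*(r + 2)*(r^2 - 3*r - 4) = (r - 5)*(r + 1)*(r + 2)*(r - 4)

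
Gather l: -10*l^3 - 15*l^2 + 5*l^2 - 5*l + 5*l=-10*l^3 - 10*l^2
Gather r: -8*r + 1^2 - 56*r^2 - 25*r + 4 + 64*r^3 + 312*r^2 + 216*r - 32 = 64*r^3 + 256*r^2 + 183*r - 27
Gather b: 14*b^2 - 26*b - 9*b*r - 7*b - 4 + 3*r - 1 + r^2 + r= 14*b^2 + b*(-9*r - 33) + r^2 + 4*r - 5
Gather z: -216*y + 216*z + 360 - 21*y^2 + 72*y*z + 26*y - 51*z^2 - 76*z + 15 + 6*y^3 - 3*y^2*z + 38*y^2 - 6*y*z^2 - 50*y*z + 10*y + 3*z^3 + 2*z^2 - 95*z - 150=6*y^3 + 17*y^2 - 180*y + 3*z^3 + z^2*(-6*y - 49) + z*(-3*y^2 + 22*y + 45) + 225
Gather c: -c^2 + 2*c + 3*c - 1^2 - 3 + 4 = -c^2 + 5*c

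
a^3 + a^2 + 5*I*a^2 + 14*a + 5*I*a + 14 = (a + 1)*(a - 2*I)*(a + 7*I)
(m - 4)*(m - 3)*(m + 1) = m^3 - 6*m^2 + 5*m + 12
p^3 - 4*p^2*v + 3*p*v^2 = p*(p - 3*v)*(p - v)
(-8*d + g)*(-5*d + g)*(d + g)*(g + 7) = 40*d^3*g + 280*d^3 + 27*d^2*g^2 + 189*d^2*g - 12*d*g^3 - 84*d*g^2 + g^4 + 7*g^3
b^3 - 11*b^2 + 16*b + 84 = (b - 7)*(b - 6)*(b + 2)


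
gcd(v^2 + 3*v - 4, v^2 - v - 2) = 1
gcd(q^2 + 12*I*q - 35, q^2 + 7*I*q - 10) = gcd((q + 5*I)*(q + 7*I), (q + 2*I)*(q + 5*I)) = q + 5*I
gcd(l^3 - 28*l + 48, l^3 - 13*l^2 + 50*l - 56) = l^2 - 6*l + 8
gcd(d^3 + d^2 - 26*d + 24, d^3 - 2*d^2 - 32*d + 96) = d^2 + 2*d - 24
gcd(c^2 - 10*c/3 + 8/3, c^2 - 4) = c - 2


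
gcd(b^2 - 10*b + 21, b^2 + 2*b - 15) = b - 3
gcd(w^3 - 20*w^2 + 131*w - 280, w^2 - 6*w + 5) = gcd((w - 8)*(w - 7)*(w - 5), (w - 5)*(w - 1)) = w - 5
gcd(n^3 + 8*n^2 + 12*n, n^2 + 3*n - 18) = n + 6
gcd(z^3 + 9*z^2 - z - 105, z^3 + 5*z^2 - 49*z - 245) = z^2 + 12*z + 35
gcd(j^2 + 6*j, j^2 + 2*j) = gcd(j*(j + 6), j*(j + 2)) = j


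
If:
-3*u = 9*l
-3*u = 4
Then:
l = 4/9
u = -4/3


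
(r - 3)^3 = r^3 - 9*r^2 + 27*r - 27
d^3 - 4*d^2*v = d^2*(d - 4*v)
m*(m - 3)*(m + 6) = m^3 + 3*m^2 - 18*m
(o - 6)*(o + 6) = o^2 - 36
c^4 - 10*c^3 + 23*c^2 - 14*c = c*(c - 7)*(c - 2)*(c - 1)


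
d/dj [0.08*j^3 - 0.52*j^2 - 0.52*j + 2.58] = 0.24*j^2 - 1.04*j - 0.52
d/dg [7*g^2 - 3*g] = 14*g - 3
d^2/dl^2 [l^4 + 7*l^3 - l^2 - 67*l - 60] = 12*l^2 + 42*l - 2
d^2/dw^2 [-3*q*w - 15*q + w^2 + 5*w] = 2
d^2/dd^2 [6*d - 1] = 0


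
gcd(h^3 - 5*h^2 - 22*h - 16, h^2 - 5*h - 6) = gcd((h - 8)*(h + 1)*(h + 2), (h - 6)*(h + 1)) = h + 1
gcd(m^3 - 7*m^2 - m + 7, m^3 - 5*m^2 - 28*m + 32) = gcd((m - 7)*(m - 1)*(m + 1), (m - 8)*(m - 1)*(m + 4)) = m - 1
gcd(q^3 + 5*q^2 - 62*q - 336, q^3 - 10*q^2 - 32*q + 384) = q^2 - 2*q - 48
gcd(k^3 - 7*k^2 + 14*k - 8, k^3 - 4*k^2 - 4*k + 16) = k^2 - 6*k + 8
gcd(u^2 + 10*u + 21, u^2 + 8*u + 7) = u + 7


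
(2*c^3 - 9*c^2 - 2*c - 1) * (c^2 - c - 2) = 2*c^5 - 11*c^4 + 3*c^3 + 19*c^2 + 5*c + 2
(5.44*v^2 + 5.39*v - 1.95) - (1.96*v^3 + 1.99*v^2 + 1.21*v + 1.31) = -1.96*v^3 + 3.45*v^2 + 4.18*v - 3.26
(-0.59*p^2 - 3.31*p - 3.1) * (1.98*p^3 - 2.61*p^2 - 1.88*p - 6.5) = -1.1682*p^5 - 5.0139*p^4 + 3.6103*p^3 + 18.1488*p^2 + 27.343*p + 20.15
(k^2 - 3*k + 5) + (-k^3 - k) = -k^3 + k^2 - 4*k + 5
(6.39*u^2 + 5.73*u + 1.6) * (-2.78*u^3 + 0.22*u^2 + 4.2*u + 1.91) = -17.7642*u^5 - 14.5236*u^4 + 23.6506*u^3 + 36.6229*u^2 + 17.6643*u + 3.056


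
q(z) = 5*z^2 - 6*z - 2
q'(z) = 10*z - 6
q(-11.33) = 707.82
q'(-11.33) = -119.30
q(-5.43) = 178.00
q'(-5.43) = -60.30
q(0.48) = -3.73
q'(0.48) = -1.20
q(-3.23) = 69.54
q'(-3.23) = -38.30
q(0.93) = -3.26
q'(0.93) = 3.30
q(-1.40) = 16.20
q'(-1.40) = -20.00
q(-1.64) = 21.29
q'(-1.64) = -22.40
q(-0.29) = 0.16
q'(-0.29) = -8.90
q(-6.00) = 214.00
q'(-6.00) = -66.00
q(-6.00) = 214.00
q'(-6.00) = -66.00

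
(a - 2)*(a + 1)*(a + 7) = a^3 + 6*a^2 - 9*a - 14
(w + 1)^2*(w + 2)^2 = w^4 + 6*w^3 + 13*w^2 + 12*w + 4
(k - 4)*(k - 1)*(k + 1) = k^3 - 4*k^2 - k + 4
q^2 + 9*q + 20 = (q + 4)*(q + 5)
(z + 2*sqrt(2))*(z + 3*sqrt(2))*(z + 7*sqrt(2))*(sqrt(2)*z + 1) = sqrt(2)*z^4 + 25*z^3 + 94*sqrt(2)*z^2 + 250*z + 84*sqrt(2)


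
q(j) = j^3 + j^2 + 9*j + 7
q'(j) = 3*j^2 + 2*j + 9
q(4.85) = 188.26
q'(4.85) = 89.27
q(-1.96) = -14.33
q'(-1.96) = 16.60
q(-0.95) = -1.50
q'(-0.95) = 9.81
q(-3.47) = -53.97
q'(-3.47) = 38.18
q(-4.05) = -79.48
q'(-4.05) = 50.11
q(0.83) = 15.73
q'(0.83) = 12.73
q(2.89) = 65.50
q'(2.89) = 39.84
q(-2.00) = -15.00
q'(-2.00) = 17.00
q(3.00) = 70.00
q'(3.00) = 42.00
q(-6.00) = -227.00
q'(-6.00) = 105.00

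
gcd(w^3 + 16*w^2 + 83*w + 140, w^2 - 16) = w + 4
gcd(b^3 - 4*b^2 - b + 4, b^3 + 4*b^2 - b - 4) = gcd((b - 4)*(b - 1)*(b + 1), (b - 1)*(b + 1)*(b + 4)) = b^2 - 1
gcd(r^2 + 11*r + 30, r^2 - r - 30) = r + 5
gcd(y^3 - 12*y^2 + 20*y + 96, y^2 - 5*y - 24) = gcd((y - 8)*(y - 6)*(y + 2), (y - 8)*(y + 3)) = y - 8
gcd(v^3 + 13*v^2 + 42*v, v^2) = v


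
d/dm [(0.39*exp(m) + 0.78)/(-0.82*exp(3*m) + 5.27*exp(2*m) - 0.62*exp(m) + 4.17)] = (0.6396*exp(3*m) - 0.1365*exp(2*m) - 8.2212*exp(m) + 2.1099)*exp(m)/(0.6724*exp(6*m) - 8.6428*exp(5*m) + 28.7897*exp(4*m) - 13.3736*exp(3*m) + 44.3362*exp(2*m) - 5.1708*exp(m) + 17.3889)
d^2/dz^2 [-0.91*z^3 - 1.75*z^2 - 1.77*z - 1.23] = -5.46*z - 3.5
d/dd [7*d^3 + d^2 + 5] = d*(21*d + 2)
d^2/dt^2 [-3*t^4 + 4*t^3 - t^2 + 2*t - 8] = -36*t^2 + 24*t - 2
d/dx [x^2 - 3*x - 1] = 2*x - 3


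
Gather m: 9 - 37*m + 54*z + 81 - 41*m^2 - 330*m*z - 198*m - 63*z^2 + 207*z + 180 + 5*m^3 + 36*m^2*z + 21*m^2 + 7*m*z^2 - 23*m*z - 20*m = 5*m^3 + m^2*(36*z - 20) + m*(7*z^2 - 353*z - 255) - 63*z^2 + 261*z + 270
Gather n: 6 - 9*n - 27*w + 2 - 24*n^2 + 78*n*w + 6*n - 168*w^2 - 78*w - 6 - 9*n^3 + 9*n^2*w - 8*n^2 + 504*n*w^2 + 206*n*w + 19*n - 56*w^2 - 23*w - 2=-9*n^3 + n^2*(9*w - 32) + n*(504*w^2 + 284*w + 16) - 224*w^2 - 128*w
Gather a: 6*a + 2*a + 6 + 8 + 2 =8*a + 16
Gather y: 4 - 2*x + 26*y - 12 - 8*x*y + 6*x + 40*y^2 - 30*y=4*x + 40*y^2 + y*(-8*x - 4) - 8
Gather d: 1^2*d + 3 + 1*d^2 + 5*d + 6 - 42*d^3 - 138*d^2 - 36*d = -42*d^3 - 137*d^2 - 30*d + 9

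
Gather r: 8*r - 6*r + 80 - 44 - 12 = 2*r + 24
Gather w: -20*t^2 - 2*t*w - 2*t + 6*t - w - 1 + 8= -20*t^2 + 4*t + w*(-2*t - 1) + 7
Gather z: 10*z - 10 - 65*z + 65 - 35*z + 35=90 - 90*z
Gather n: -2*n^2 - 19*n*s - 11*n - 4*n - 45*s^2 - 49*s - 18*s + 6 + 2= -2*n^2 + n*(-19*s - 15) - 45*s^2 - 67*s + 8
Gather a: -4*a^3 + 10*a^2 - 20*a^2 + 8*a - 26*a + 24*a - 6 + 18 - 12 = -4*a^3 - 10*a^2 + 6*a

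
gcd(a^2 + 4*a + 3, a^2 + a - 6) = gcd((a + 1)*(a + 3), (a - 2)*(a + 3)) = a + 3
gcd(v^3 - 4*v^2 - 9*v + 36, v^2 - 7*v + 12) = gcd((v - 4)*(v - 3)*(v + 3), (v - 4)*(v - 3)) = v^2 - 7*v + 12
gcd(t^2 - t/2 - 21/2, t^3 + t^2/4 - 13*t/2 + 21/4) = t + 3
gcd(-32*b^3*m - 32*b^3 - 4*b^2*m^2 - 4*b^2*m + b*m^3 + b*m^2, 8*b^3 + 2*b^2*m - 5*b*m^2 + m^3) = 1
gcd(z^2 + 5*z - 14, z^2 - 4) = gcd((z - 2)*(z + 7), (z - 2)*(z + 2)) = z - 2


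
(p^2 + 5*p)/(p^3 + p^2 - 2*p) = (p + 5)/(p^2 + p - 2)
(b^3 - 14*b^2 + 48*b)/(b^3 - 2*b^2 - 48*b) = (b - 6)/(b + 6)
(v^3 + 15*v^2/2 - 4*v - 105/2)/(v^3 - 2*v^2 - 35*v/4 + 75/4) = 2*(v + 7)/(2*v - 5)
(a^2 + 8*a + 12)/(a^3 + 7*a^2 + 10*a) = (a + 6)/(a*(a + 5))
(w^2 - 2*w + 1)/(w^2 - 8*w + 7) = (w - 1)/(w - 7)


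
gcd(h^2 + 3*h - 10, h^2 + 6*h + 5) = h + 5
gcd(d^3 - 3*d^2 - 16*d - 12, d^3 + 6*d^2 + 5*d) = d + 1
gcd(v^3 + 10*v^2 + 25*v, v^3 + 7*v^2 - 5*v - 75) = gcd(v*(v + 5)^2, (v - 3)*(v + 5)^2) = v^2 + 10*v + 25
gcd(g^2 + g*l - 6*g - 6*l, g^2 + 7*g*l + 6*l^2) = g + l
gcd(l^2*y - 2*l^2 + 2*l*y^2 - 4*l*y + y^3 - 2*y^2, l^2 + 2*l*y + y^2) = l^2 + 2*l*y + y^2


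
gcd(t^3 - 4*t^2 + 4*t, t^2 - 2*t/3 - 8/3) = t - 2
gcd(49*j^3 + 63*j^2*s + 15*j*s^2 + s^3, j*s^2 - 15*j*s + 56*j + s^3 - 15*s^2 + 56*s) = j + s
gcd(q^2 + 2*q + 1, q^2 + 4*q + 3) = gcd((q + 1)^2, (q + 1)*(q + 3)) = q + 1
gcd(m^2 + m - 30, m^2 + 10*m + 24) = m + 6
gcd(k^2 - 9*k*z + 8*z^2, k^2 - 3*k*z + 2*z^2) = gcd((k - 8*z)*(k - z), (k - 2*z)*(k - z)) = -k + z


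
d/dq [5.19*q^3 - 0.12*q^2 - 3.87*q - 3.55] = 15.57*q^2 - 0.24*q - 3.87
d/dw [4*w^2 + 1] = 8*w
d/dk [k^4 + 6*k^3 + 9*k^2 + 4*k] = 4*k^3 + 18*k^2 + 18*k + 4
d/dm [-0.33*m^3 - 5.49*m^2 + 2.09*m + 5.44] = -0.99*m^2 - 10.98*m + 2.09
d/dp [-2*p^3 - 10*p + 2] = -6*p^2 - 10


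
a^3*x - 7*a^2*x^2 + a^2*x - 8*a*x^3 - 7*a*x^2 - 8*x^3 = (a - 8*x)*(a + x)*(a*x + x)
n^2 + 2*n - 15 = (n - 3)*(n + 5)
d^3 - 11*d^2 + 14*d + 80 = (d - 8)*(d - 5)*(d + 2)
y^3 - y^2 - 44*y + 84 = (y - 6)*(y - 2)*(y + 7)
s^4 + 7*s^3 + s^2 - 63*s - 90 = (s - 3)*(s + 2)*(s + 3)*(s + 5)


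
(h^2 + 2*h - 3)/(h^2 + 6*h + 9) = (h - 1)/(h + 3)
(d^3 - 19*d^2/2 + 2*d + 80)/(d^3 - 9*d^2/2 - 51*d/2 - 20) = (d - 4)/(d + 1)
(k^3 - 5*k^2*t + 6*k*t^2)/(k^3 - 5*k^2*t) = (k^2 - 5*k*t + 6*t^2)/(k*(k - 5*t))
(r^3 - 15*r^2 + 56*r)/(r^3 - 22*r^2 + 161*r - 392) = r/(r - 7)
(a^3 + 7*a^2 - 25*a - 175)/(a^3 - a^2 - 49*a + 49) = (a^2 - 25)/(a^2 - 8*a + 7)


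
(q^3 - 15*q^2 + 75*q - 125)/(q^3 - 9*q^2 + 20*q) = (q^2 - 10*q + 25)/(q*(q - 4))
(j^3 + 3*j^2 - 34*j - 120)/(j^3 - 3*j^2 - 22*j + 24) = (j + 5)/(j - 1)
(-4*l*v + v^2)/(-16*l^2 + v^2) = v/(4*l + v)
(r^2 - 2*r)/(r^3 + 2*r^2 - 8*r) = 1/(r + 4)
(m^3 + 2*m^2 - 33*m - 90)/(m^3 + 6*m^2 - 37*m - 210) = (m + 3)/(m + 7)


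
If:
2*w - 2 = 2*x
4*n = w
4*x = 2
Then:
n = 3/8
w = 3/2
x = 1/2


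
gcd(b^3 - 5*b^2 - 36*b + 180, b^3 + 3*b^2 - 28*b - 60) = b^2 + b - 30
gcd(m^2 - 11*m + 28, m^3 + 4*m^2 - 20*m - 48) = m - 4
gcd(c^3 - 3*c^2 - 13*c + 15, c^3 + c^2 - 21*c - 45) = c^2 - 2*c - 15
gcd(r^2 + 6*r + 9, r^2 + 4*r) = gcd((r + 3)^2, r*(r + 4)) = 1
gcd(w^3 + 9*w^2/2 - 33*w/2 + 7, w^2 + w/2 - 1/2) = w - 1/2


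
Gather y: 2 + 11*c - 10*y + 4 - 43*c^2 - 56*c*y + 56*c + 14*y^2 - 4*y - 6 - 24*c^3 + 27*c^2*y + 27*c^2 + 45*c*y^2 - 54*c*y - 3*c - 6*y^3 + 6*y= -24*c^3 - 16*c^2 + 64*c - 6*y^3 + y^2*(45*c + 14) + y*(27*c^2 - 110*c - 8)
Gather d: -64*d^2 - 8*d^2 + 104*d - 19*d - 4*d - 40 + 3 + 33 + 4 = -72*d^2 + 81*d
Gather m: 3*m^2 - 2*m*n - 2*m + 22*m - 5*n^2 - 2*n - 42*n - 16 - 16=3*m^2 + m*(20 - 2*n) - 5*n^2 - 44*n - 32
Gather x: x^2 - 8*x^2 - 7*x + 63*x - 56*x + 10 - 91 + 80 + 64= 63 - 7*x^2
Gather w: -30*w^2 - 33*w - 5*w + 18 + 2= -30*w^2 - 38*w + 20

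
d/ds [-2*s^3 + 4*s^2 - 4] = 2*s*(4 - 3*s)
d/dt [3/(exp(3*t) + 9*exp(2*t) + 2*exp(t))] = 3*(-3*exp(2*t) - 18*exp(t) - 2)*exp(-t)/(exp(2*t) + 9*exp(t) + 2)^2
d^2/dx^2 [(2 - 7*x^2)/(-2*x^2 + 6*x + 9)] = 6*(28*x^3 + 118*x^2 + 24*x + 153)/(8*x^6 - 72*x^5 + 108*x^4 + 432*x^3 - 486*x^2 - 1458*x - 729)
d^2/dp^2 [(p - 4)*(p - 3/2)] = 2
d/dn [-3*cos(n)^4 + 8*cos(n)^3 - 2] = 12*(cos(n) - 2)*sin(n)*cos(n)^2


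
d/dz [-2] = 0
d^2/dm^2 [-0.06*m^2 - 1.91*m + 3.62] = -0.120000000000000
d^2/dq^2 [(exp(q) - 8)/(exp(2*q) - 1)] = (8*(exp(q) - 8)*exp(3*q) - 8*(exp(q) - 4)*(exp(2*q) - 1)*exp(q) + (exp(2*q) - 1)^2)*exp(q)/(exp(2*q) - 1)^3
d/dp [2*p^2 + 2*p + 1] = 4*p + 2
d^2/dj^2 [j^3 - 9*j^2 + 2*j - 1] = 6*j - 18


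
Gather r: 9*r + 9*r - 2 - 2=18*r - 4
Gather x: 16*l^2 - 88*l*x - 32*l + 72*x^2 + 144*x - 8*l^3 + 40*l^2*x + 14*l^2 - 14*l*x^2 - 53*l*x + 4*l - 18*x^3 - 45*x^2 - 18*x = -8*l^3 + 30*l^2 - 28*l - 18*x^3 + x^2*(27 - 14*l) + x*(40*l^2 - 141*l + 126)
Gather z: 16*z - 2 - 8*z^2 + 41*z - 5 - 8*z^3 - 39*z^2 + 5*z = -8*z^3 - 47*z^2 + 62*z - 7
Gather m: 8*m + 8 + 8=8*m + 16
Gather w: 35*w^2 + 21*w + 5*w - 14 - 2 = 35*w^2 + 26*w - 16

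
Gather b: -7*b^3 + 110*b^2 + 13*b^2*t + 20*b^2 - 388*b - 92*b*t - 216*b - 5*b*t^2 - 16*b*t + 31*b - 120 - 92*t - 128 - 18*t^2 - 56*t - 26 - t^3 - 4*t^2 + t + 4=-7*b^3 + b^2*(13*t + 130) + b*(-5*t^2 - 108*t - 573) - t^3 - 22*t^2 - 147*t - 270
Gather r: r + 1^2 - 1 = r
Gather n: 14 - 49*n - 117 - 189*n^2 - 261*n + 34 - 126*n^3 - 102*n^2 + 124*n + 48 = -126*n^3 - 291*n^2 - 186*n - 21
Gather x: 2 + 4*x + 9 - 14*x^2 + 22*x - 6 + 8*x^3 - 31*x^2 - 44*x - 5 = 8*x^3 - 45*x^2 - 18*x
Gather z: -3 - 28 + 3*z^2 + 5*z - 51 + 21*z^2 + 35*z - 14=24*z^2 + 40*z - 96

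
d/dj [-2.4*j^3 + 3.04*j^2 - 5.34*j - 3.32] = -7.2*j^2 + 6.08*j - 5.34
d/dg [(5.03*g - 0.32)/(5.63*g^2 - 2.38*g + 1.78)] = (-28.3189*g^2 + 3.6032*g + 8.1918)/(31.6969*g^4 - 26.7988*g^3 + 25.7072*g^2 - 8.4728*g + 3.1684)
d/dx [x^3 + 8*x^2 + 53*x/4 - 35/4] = 3*x^2 + 16*x + 53/4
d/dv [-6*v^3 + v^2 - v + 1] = -18*v^2 + 2*v - 1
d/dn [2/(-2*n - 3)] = 4/(2*n + 3)^2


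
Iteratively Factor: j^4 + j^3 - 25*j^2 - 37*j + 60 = (j + 3)*(j^3 - 2*j^2 - 19*j + 20) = (j + 3)*(j + 4)*(j^2 - 6*j + 5) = (j - 5)*(j + 3)*(j + 4)*(j - 1)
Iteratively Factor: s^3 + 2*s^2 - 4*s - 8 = (s + 2)*(s^2 - 4) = (s - 2)*(s + 2)*(s + 2)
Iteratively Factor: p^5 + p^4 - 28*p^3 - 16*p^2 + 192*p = (p + 4)*(p^4 - 3*p^3 - 16*p^2 + 48*p) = (p - 3)*(p + 4)*(p^3 - 16*p) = (p - 3)*(p + 4)^2*(p^2 - 4*p) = (p - 4)*(p - 3)*(p + 4)^2*(p)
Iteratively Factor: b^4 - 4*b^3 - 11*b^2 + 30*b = (b + 3)*(b^3 - 7*b^2 + 10*b) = (b - 5)*(b + 3)*(b^2 - 2*b) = (b - 5)*(b - 2)*(b + 3)*(b)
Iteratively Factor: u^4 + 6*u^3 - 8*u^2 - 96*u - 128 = (u + 4)*(u^3 + 2*u^2 - 16*u - 32) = (u + 4)^2*(u^2 - 2*u - 8) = (u + 2)*(u + 4)^2*(u - 4)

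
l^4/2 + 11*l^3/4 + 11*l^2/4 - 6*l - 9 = (l/2 + 1)*(l - 3/2)*(l + 2)*(l + 3)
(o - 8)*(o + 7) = o^2 - o - 56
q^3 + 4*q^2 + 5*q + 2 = (q + 1)^2*(q + 2)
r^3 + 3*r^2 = r^2*(r + 3)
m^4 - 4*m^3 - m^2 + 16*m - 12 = (m - 3)*(m - 2)*(m - 1)*(m + 2)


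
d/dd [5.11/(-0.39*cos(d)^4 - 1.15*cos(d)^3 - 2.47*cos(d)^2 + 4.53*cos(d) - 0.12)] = (-7.9716*cos(d)^3 - 17.6295*cos(d)^2 - 25.2434*cos(d) + 23.1483)*sin(d)/(0.39*cos(d)^4 + 1.15*cos(d)^3 + 2.47*cos(d)^2 - 4.53*cos(d) + 0.12)^2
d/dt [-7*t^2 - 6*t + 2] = -14*t - 6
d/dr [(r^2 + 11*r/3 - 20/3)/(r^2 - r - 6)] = 2*(-7*r^2 + 2*r - 43)/(3*(r^4 - 2*r^3 - 11*r^2 + 12*r + 36))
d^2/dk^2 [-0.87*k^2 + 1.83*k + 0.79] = -1.74000000000000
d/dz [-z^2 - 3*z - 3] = -2*z - 3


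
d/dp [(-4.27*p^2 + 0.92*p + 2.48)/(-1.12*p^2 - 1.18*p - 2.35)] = (6.069*p^2 + 25.6242*p + 0.764399999999999)/(1.2544*p^4 + 2.6432*p^3 + 6.6564*p^2 + 5.546*p + 5.5225)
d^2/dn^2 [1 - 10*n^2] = -20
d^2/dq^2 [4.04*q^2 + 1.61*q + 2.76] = 8.08000000000000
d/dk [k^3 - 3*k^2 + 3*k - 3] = 3*k^2 - 6*k + 3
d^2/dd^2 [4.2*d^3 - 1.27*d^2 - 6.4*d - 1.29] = 25.2*d - 2.54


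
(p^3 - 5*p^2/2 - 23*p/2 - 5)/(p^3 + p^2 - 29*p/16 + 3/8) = 8*(2*p^2 - 9*p - 5)/(16*p^2 - 16*p + 3)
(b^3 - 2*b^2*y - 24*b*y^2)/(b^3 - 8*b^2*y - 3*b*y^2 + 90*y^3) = b*(-b - 4*y)/(-b^2 + 2*b*y + 15*y^2)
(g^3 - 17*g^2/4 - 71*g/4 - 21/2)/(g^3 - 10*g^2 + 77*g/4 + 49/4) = (4*g^2 + 11*g + 6)/(4*g^2 - 12*g - 7)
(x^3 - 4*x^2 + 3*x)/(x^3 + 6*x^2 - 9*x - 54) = x*(x - 1)/(x^2 + 9*x + 18)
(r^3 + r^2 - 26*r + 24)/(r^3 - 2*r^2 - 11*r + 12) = (r + 6)/(r + 3)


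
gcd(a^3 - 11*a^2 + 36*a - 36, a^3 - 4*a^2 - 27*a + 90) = a^2 - 9*a + 18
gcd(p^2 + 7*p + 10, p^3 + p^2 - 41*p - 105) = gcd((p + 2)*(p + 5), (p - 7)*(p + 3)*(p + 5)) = p + 5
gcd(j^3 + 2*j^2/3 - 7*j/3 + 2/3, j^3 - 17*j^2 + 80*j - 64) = j - 1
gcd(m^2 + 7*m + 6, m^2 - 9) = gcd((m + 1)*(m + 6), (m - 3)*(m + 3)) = 1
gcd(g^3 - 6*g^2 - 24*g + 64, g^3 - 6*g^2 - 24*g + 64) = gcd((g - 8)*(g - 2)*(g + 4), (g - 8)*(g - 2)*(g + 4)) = g^3 - 6*g^2 - 24*g + 64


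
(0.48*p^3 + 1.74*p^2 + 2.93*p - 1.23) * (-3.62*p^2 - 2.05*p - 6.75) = -1.7376*p^5 - 7.2828*p^4 - 17.4136*p^3 - 13.2989*p^2 - 17.256*p + 8.3025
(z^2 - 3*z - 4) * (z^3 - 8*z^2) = z^5 - 11*z^4 + 20*z^3 + 32*z^2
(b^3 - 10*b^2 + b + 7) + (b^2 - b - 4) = b^3 - 9*b^2 + 3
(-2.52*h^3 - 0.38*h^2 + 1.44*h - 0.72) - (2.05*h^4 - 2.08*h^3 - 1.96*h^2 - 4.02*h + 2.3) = -2.05*h^4 - 0.44*h^3 + 1.58*h^2 + 5.46*h - 3.02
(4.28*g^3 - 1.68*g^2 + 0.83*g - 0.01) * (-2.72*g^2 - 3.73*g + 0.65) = -11.6416*g^5 - 11.3948*g^4 + 6.7908*g^3 - 4.1607*g^2 + 0.5768*g - 0.0065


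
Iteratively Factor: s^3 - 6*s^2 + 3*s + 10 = (s - 2)*(s^2 - 4*s - 5) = (s - 5)*(s - 2)*(s + 1)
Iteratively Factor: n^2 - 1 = (n + 1)*(n - 1)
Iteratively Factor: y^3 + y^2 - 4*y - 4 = (y - 2)*(y^2 + 3*y + 2) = (y - 2)*(y + 1)*(y + 2)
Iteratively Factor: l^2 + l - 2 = (l - 1)*(l + 2)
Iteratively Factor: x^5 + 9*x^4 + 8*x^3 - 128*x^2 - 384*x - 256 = (x + 4)*(x^4 + 5*x^3 - 12*x^2 - 80*x - 64) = (x + 4)^2*(x^3 + x^2 - 16*x - 16) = (x - 4)*(x + 4)^2*(x^2 + 5*x + 4) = (x - 4)*(x + 1)*(x + 4)^2*(x + 4)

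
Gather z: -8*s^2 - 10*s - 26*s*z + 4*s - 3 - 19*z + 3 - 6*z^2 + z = -8*s^2 - 6*s - 6*z^2 + z*(-26*s - 18)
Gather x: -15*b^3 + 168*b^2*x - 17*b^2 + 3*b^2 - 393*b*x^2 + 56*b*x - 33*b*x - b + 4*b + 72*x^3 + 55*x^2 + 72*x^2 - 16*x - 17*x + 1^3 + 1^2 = -15*b^3 - 14*b^2 + 3*b + 72*x^3 + x^2*(127 - 393*b) + x*(168*b^2 + 23*b - 33) + 2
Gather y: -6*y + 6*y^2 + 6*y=6*y^2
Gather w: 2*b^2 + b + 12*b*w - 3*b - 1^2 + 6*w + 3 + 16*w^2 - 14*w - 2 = 2*b^2 - 2*b + 16*w^2 + w*(12*b - 8)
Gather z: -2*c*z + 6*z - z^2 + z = -z^2 + z*(7 - 2*c)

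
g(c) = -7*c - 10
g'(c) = -7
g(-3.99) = 17.93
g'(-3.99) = -7.00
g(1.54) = -20.78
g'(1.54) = -7.00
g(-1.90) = 3.30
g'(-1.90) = -7.00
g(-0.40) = -7.20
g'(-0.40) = -7.00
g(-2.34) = 6.38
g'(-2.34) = -7.00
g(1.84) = -22.88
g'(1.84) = -7.00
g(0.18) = -11.26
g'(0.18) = -7.00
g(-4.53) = 21.71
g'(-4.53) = -7.00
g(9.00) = -73.00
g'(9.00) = -7.00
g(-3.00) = 11.00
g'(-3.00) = -7.00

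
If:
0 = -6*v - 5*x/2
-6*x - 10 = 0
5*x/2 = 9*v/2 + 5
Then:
No Solution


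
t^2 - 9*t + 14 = (t - 7)*(t - 2)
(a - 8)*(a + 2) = a^2 - 6*a - 16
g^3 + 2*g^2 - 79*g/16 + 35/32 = (g - 5/4)*(g - 1/4)*(g + 7/2)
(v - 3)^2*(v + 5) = v^3 - v^2 - 21*v + 45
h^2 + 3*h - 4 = (h - 1)*(h + 4)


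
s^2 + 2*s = s*(s + 2)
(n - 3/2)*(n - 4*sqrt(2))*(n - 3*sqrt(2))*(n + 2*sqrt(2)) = n^4 - 5*sqrt(2)*n^3 - 3*n^3/2 - 4*n^2 + 15*sqrt(2)*n^2/2 + 6*n + 48*sqrt(2)*n - 72*sqrt(2)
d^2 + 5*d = d*(d + 5)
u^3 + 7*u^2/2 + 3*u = u*(u + 3/2)*(u + 2)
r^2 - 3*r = r*(r - 3)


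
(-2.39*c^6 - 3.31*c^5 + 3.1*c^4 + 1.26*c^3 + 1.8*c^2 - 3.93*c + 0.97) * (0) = 0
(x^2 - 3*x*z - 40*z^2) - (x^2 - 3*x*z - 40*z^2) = 0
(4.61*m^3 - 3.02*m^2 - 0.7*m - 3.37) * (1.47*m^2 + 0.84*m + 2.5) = 6.7767*m^5 - 0.567*m^4 + 7.9592*m^3 - 13.0919*m^2 - 4.5808*m - 8.425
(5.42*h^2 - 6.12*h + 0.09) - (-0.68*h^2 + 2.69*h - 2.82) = 6.1*h^2 - 8.81*h + 2.91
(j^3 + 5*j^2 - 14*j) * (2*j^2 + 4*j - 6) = 2*j^5 + 14*j^4 - 14*j^3 - 86*j^2 + 84*j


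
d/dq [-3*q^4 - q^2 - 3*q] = -12*q^3 - 2*q - 3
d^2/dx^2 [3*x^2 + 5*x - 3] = 6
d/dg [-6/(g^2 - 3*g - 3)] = 6*(2*g - 3)/(-g^2 + 3*g + 3)^2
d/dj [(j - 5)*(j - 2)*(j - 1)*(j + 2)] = 4*j^3 - 18*j^2 + 2*j + 24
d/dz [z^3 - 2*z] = 3*z^2 - 2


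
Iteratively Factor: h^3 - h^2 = (h)*(h^2 - h) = h^2*(h - 1)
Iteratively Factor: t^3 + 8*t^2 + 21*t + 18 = (t + 3)*(t^2 + 5*t + 6) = (t + 2)*(t + 3)*(t + 3)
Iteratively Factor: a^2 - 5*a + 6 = (a - 2)*(a - 3)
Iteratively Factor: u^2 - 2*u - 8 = (u - 4)*(u + 2)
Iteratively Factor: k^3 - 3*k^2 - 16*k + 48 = (k - 3)*(k^2 - 16) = (k - 3)*(k + 4)*(k - 4)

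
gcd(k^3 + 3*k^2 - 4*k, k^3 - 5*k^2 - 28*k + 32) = k^2 + 3*k - 4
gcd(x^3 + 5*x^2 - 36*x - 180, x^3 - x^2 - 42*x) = x + 6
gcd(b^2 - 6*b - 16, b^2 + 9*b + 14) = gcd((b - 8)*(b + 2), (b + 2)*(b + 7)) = b + 2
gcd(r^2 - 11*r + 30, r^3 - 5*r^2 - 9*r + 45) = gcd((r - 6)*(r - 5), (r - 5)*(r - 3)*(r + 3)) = r - 5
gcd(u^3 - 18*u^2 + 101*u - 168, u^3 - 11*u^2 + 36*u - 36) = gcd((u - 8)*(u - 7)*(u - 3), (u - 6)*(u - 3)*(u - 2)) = u - 3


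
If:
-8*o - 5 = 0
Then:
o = -5/8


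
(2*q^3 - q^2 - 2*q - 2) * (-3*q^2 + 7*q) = -6*q^5 + 17*q^4 - q^3 - 8*q^2 - 14*q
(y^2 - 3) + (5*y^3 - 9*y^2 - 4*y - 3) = 5*y^3 - 8*y^2 - 4*y - 6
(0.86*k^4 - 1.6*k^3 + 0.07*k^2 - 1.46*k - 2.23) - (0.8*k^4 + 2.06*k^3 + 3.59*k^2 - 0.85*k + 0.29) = 0.0599999999999999*k^4 - 3.66*k^3 - 3.52*k^2 - 0.61*k - 2.52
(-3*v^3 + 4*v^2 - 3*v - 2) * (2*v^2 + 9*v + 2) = -6*v^5 - 19*v^4 + 24*v^3 - 23*v^2 - 24*v - 4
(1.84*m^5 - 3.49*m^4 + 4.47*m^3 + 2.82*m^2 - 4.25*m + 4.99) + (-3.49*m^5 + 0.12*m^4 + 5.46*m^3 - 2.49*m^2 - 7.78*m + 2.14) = -1.65*m^5 - 3.37*m^4 + 9.93*m^3 + 0.33*m^2 - 12.03*m + 7.13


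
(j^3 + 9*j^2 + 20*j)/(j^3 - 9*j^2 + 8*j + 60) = j*(j^2 + 9*j + 20)/(j^3 - 9*j^2 + 8*j + 60)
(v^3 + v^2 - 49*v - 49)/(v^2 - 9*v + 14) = (v^2 + 8*v + 7)/(v - 2)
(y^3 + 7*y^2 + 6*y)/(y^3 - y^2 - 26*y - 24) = y*(y + 6)/(y^2 - 2*y - 24)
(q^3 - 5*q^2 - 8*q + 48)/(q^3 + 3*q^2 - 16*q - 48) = (q - 4)/(q + 4)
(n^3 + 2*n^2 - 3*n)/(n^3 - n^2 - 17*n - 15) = n*(n - 1)/(n^2 - 4*n - 5)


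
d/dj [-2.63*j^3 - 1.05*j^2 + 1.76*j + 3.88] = -7.89*j^2 - 2.1*j + 1.76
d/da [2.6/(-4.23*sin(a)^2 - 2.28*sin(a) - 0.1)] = (21.996*sin(a) + 5.928)*cos(a)/(4.23*sin(a)^2 + 2.28*sin(a) + 0.1)^2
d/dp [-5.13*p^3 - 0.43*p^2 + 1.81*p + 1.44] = -15.39*p^2 - 0.86*p + 1.81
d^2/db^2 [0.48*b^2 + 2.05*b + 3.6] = 0.960000000000000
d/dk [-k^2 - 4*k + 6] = -2*k - 4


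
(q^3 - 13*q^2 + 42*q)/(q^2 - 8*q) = (q^2 - 13*q + 42)/(q - 8)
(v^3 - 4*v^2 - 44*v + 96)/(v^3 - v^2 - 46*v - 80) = (v^2 + 4*v - 12)/(v^2 + 7*v + 10)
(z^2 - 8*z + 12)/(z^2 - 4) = (z - 6)/(z + 2)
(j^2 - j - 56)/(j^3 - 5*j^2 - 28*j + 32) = (j + 7)/(j^2 + 3*j - 4)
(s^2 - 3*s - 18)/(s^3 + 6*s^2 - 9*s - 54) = (s - 6)/(s^2 + 3*s - 18)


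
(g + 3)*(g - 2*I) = g^2 + 3*g - 2*I*g - 6*I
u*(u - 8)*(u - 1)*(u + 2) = u^4 - 7*u^3 - 10*u^2 + 16*u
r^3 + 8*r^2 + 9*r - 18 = (r - 1)*(r + 3)*(r + 6)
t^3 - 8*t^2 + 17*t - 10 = (t - 5)*(t - 2)*(t - 1)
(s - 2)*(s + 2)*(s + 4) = s^3 + 4*s^2 - 4*s - 16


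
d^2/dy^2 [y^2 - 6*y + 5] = 2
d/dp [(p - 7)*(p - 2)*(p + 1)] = 3*p^2 - 16*p + 5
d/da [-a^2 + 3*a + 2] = 3 - 2*a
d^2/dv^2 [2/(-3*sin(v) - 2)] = 6*(3*sin(v)^2 - 2*sin(v) - 6)/(3*sin(v) + 2)^3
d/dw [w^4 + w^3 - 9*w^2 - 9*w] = 4*w^3 + 3*w^2 - 18*w - 9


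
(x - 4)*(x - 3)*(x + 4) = x^3 - 3*x^2 - 16*x + 48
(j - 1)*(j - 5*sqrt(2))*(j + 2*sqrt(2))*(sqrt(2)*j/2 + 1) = sqrt(2)*j^4/2 - 2*j^3 - sqrt(2)*j^3/2 - 13*sqrt(2)*j^2 + 2*j^2 - 20*j + 13*sqrt(2)*j + 20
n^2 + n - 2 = (n - 1)*(n + 2)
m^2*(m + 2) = m^3 + 2*m^2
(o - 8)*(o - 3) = o^2 - 11*o + 24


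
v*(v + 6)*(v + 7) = v^3 + 13*v^2 + 42*v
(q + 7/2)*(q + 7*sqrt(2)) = q^2 + 7*q/2 + 7*sqrt(2)*q + 49*sqrt(2)/2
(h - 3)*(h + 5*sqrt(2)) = h^2 - 3*h + 5*sqrt(2)*h - 15*sqrt(2)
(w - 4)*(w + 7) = w^2 + 3*w - 28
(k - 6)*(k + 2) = k^2 - 4*k - 12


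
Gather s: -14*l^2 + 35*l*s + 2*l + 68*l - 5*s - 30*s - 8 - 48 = -14*l^2 + 70*l + s*(35*l - 35) - 56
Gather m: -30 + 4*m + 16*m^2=16*m^2 + 4*m - 30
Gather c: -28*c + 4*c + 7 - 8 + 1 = -24*c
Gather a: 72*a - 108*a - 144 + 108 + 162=126 - 36*a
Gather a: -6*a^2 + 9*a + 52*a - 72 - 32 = -6*a^2 + 61*a - 104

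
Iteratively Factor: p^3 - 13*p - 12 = (p + 3)*(p^2 - 3*p - 4) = (p + 1)*(p + 3)*(p - 4)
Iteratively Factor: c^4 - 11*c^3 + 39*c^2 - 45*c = (c - 5)*(c^3 - 6*c^2 + 9*c) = (c - 5)*(c - 3)*(c^2 - 3*c) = (c - 5)*(c - 3)^2*(c)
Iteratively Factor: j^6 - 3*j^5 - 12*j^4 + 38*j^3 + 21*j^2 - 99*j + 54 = (j - 3)*(j^5 - 12*j^3 + 2*j^2 + 27*j - 18) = (j - 3)*(j - 1)*(j^4 + j^3 - 11*j^2 - 9*j + 18) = (j - 3)*(j - 1)*(j + 3)*(j^3 - 2*j^2 - 5*j + 6) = (j - 3)*(j - 1)^2*(j + 3)*(j^2 - j - 6) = (j - 3)*(j - 1)^2*(j + 2)*(j + 3)*(j - 3)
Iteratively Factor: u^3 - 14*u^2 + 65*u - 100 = (u - 5)*(u^2 - 9*u + 20) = (u - 5)^2*(u - 4)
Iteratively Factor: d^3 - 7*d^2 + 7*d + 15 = (d - 5)*(d^2 - 2*d - 3) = (d - 5)*(d + 1)*(d - 3)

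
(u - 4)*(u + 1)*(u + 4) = u^3 + u^2 - 16*u - 16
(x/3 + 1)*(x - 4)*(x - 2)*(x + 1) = x^4/3 - 2*x^3/3 - 13*x^2/3 + 14*x/3 + 8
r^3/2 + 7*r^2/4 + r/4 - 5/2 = (r/2 + 1)*(r - 1)*(r + 5/2)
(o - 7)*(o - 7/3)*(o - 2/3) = o^3 - 10*o^2 + 203*o/9 - 98/9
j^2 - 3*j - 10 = (j - 5)*(j + 2)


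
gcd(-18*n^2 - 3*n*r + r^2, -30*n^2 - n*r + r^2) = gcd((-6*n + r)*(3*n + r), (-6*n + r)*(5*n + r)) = -6*n + r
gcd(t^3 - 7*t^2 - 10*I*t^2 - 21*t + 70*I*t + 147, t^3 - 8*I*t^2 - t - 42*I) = t^2 - 10*I*t - 21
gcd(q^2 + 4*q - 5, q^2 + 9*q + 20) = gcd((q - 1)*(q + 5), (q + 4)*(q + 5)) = q + 5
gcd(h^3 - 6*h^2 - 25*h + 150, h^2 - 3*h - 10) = h - 5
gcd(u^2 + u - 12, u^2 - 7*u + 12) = u - 3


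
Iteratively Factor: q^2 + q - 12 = (q - 3)*(q + 4)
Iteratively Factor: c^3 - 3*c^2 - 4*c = (c)*(c^2 - 3*c - 4) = c*(c + 1)*(c - 4)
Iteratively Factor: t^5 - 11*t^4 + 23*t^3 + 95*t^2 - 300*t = (t + 3)*(t^4 - 14*t^3 + 65*t^2 - 100*t) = t*(t + 3)*(t^3 - 14*t^2 + 65*t - 100) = t*(t - 4)*(t + 3)*(t^2 - 10*t + 25) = t*(t - 5)*(t - 4)*(t + 3)*(t - 5)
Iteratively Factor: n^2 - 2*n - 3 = (n + 1)*(n - 3)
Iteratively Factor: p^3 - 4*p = (p + 2)*(p^2 - 2*p) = (p - 2)*(p + 2)*(p)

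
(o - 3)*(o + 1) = o^2 - 2*o - 3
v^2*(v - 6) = v^3 - 6*v^2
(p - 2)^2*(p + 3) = p^3 - p^2 - 8*p + 12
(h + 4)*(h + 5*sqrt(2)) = h^2 + 4*h + 5*sqrt(2)*h + 20*sqrt(2)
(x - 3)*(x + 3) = x^2 - 9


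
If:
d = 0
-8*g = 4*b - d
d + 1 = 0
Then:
No Solution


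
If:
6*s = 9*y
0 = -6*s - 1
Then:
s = -1/6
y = -1/9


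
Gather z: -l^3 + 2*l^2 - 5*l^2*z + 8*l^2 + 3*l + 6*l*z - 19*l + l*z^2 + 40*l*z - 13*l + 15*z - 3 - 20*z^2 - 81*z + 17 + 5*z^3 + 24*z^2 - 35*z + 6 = -l^3 + 10*l^2 - 29*l + 5*z^3 + z^2*(l + 4) + z*(-5*l^2 + 46*l - 101) + 20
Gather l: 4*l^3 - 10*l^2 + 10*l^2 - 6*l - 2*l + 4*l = 4*l^3 - 4*l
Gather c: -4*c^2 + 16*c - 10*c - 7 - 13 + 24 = -4*c^2 + 6*c + 4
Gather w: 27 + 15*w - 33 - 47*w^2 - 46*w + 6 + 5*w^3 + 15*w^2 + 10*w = 5*w^3 - 32*w^2 - 21*w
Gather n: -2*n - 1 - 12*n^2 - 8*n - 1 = -12*n^2 - 10*n - 2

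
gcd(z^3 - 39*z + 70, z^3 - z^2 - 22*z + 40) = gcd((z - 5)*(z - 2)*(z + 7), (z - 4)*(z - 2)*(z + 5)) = z - 2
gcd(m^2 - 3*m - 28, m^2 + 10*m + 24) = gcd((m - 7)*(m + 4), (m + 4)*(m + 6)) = m + 4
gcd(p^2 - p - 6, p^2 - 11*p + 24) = p - 3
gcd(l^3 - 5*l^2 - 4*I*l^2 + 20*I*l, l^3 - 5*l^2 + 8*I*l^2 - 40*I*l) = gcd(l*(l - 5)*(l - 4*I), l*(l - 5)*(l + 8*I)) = l^2 - 5*l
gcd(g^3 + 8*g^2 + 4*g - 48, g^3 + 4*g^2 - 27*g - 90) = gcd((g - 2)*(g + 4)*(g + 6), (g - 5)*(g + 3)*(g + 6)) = g + 6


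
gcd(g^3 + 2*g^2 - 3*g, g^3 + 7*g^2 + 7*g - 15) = g^2 + 2*g - 3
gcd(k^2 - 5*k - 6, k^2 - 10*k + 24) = k - 6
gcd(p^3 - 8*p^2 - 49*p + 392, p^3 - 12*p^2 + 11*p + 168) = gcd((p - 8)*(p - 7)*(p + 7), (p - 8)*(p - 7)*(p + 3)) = p^2 - 15*p + 56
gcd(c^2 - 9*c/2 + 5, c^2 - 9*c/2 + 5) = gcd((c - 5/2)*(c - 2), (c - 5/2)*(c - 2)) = c^2 - 9*c/2 + 5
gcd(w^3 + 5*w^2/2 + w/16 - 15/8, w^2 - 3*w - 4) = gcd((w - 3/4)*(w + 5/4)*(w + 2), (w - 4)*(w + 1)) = 1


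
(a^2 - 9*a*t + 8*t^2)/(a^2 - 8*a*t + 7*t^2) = (-a + 8*t)/(-a + 7*t)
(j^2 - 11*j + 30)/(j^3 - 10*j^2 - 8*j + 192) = (j - 5)/(j^2 - 4*j - 32)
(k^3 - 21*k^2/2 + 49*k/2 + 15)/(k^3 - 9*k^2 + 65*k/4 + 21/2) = 2*(k - 5)/(2*k - 7)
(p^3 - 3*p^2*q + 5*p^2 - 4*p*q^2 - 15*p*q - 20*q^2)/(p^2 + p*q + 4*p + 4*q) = (p^2 - 4*p*q + 5*p - 20*q)/(p + 4)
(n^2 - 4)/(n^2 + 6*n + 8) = (n - 2)/(n + 4)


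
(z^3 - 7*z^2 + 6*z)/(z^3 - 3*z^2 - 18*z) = (z - 1)/(z + 3)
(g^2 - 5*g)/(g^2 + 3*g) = (g - 5)/(g + 3)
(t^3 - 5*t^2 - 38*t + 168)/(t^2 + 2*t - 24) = t - 7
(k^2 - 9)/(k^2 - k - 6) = (k + 3)/(k + 2)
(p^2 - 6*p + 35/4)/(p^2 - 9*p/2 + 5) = (p - 7/2)/(p - 2)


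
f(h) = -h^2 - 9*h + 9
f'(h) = -2*h - 9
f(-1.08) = 17.55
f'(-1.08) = -6.84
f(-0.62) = 14.20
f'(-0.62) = -7.76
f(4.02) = -43.34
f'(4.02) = -17.04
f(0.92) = -0.13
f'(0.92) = -10.84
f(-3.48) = 28.21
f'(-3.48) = -2.04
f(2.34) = -17.54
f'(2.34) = -13.68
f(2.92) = -25.81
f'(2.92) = -14.84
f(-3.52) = 28.29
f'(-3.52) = -1.96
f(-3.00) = 27.00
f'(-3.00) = -3.00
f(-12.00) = -27.00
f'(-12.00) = 15.00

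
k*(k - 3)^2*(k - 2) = k^4 - 8*k^3 + 21*k^2 - 18*k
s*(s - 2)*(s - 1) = s^3 - 3*s^2 + 2*s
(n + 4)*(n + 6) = n^2 + 10*n + 24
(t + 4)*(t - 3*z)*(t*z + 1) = t^3*z - 3*t^2*z^2 + 4*t^2*z + t^2 - 12*t*z^2 - 3*t*z + 4*t - 12*z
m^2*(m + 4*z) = m^3 + 4*m^2*z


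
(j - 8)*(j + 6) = j^2 - 2*j - 48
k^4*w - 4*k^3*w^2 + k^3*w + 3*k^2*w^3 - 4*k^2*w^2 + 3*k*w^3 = k*(k - 3*w)*(k - w)*(k*w + w)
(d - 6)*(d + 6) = d^2 - 36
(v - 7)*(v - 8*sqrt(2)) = v^2 - 8*sqrt(2)*v - 7*v + 56*sqrt(2)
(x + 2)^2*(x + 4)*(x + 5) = x^4 + 13*x^3 + 60*x^2 + 116*x + 80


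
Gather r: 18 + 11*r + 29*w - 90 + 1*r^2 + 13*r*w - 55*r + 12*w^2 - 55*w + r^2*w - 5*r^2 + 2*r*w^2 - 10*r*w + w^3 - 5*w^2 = r^2*(w - 4) + r*(2*w^2 + 3*w - 44) + w^3 + 7*w^2 - 26*w - 72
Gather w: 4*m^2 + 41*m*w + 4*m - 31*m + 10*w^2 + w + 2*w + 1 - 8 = 4*m^2 - 27*m + 10*w^2 + w*(41*m + 3) - 7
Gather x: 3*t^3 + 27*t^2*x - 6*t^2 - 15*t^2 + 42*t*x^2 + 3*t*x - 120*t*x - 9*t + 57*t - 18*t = 3*t^3 - 21*t^2 + 42*t*x^2 + 30*t + x*(27*t^2 - 117*t)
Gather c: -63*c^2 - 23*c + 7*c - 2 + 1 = -63*c^2 - 16*c - 1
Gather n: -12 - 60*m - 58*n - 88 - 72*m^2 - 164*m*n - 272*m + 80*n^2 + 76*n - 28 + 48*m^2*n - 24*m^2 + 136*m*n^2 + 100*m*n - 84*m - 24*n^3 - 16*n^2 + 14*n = -96*m^2 - 416*m - 24*n^3 + n^2*(136*m + 64) + n*(48*m^2 - 64*m + 32) - 128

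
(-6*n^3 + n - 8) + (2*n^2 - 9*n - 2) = -6*n^3 + 2*n^2 - 8*n - 10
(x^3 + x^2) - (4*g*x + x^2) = -4*g*x + x^3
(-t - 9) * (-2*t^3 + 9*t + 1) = 2*t^4 + 18*t^3 - 9*t^2 - 82*t - 9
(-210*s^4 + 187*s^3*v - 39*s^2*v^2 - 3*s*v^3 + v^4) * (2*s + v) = -420*s^5 + 164*s^4*v + 109*s^3*v^2 - 45*s^2*v^3 - s*v^4 + v^5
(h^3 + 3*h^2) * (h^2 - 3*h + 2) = h^5 - 7*h^3 + 6*h^2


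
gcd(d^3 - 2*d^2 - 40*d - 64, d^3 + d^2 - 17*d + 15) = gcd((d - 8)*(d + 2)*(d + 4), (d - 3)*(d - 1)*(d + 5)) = 1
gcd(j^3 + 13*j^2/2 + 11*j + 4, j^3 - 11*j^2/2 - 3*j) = j + 1/2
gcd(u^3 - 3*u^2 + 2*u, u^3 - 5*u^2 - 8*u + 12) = u - 1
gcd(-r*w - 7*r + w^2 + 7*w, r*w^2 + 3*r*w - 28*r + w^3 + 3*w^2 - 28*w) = w + 7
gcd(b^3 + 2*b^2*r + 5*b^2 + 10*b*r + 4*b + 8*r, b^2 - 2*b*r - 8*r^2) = b + 2*r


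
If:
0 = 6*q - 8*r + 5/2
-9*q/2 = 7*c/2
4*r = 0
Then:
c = 15/28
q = -5/12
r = 0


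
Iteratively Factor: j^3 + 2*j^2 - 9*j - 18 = (j + 2)*(j^2 - 9) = (j - 3)*(j + 2)*(j + 3)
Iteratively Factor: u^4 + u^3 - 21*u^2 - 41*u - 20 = (u + 1)*(u^3 - 21*u - 20) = (u + 1)^2*(u^2 - u - 20) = (u + 1)^2*(u + 4)*(u - 5)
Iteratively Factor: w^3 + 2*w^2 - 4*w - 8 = (w + 2)*(w^2 - 4) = (w - 2)*(w + 2)*(w + 2)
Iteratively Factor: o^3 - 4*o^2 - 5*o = (o - 5)*(o^2 + o) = (o - 5)*(o + 1)*(o)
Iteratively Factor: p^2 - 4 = (p + 2)*(p - 2)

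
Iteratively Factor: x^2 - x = (x - 1)*(x)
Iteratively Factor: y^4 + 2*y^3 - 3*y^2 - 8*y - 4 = (y - 2)*(y^3 + 4*y^2 + 5*y + 2) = (y - 2)*(y + 1)*(y^2 + 3*y + 2) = (y - 2)*(y + 1)^2*(y + 2)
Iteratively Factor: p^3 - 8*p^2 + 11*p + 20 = (p - 5)*(p^2 - 3*p - 4) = (p - 5)*(p + 1)*(p - 4)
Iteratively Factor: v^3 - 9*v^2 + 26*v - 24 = (v - 2)*(v^2 - 7*v + 12) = (v - 4)*(v - 2)*(v - 3)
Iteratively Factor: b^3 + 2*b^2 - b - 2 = (b + 1)*(b^2 + b - 2) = (b + 1)*(b + 2)*(b - 1)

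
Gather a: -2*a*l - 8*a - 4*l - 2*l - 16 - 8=a*(-2*l - 8) - 6*l - 24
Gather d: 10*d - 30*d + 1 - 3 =-20*d - 2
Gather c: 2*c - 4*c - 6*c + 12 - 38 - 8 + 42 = 8 - 8*c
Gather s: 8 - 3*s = 8 - 3*s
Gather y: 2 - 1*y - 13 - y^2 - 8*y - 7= -y^2 - 9*y - 18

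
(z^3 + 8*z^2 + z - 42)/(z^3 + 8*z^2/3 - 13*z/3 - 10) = 3*(z + 7)/(3*z + 5)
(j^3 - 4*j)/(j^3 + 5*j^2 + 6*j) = (j - 2)/(j + 3)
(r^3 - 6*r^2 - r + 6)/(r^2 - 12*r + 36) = (r^2 - 1)/(r - 6)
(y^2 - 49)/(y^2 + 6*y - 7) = (y - 7)/(y - 1)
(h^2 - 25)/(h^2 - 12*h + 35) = (h + 5)/(h - 7)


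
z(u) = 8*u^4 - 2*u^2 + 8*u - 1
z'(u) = 32*u^3 - 4*u + 8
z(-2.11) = 131.79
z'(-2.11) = -284.17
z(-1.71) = 47.87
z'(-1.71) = -145.17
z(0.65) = 4.78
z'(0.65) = 14.19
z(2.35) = 250.74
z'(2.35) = 413.89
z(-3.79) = 1590.57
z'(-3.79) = -1718.92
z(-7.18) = 21099.65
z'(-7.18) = -11807.96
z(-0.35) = -3.92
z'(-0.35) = 8.03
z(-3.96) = 1903.26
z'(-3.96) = -1963.33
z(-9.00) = 52253.00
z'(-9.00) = -23284.00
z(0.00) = -1.00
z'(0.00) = 8.00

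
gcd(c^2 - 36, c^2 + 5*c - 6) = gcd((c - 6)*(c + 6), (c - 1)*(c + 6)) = c + 6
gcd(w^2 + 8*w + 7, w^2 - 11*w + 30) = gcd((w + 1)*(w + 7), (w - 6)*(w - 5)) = 1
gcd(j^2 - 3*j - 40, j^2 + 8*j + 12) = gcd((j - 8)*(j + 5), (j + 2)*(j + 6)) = 1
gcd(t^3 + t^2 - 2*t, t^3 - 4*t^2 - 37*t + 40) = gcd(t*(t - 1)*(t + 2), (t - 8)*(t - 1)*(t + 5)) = t - 1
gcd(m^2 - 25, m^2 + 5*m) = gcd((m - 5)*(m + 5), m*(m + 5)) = m + 5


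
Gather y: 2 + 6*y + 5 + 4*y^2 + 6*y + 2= 4*y^2 + 12*y + 9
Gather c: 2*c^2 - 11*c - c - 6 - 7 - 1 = 2*c^2 - 12*c - 14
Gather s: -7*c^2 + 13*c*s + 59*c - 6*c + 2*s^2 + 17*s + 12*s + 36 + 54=-7*c^2 + 53*c + 2*s^2 + s*(13*c + 29) + 90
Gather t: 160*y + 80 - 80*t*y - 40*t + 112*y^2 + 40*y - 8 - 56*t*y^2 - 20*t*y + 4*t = t*(-56*y^2 - 100*y - 36) + 112*y^2 + 200*y + 72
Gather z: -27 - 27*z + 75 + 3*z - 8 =40 - 24*z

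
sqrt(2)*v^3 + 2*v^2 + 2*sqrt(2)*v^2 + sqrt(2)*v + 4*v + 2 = (v + 1)*(v + sqrt(2))*(sqrt(2)*v + sqrt(2))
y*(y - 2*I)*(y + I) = y^3 - I*y^2 + 2*y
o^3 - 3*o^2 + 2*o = o*(o - 2)*(o - 1)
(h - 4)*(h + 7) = h^2 + 3*h - 28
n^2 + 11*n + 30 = (n + 5)*(n + 6)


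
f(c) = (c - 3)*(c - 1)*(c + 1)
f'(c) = (c - 3)*(c - 1) + (c - 3)*(c + 1) + (c - 1)*(c + 1)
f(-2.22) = -20.51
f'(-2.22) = 27.11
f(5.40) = 67.58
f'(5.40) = 54.08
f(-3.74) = -87.54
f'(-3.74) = 63.40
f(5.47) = 71.43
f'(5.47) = 55.94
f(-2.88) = -42.89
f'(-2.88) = 41.16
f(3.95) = 13.87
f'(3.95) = 22.11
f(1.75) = -2.58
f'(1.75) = -2.31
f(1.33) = -1.28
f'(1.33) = -3.67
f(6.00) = 105.00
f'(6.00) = 71.00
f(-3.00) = -48.00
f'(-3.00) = 44.00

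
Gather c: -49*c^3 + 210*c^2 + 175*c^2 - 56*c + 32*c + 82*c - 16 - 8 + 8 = -49*c^3 + 385*c^2 + 58*c - 16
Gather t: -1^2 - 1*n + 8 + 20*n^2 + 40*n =20*n^2 + 39*n + 7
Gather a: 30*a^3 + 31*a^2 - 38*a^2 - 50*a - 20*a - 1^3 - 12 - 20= 30*a^3 - 7*a^2 - 70*a - 33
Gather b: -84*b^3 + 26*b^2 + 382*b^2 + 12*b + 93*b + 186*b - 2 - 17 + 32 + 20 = -84*b^3 + 408*b^2 + 291*b + 33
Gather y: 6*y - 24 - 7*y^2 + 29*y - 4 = -7*y^2 + 35*y - 28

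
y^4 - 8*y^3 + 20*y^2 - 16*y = y*(y - 4)*(y - 2)^2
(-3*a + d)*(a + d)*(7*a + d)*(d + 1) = -21*a^3*d - 21*a^3 - 17*a^2*d^2 - 17*a^2*d + 5*a*d^3 + 5*a*d^2 + d^4 + d^3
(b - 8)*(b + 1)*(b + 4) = b^3 - 3*b^2 - 36*b - 32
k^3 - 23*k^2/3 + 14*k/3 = k*(k - 7)*(k - 2/3)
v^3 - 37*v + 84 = (v - 4)*(v - 3)*(v + 7)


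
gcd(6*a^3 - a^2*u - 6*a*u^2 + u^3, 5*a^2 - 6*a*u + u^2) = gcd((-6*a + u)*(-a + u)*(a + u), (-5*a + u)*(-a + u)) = -a + u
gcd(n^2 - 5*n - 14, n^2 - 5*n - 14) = n^2 - 5*n - 14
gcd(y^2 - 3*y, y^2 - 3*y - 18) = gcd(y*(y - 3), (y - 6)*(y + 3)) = 1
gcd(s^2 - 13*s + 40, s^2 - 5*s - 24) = s - 8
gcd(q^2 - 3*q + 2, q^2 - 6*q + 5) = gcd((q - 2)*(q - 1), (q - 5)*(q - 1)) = q - 1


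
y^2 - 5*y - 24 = (y - 8)*(y + 3)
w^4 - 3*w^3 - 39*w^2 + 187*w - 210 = (w - 5)*(w - 3)*(w - 2)*(w + 7)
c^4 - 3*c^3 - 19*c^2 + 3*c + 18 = (c - 6)*(c - 1)*(c + 1)*(c + 3)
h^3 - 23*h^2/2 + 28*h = h*(h - 8)*(h - 7/2)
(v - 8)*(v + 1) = v^2 - 7*v - 8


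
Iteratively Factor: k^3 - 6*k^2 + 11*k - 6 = (k - 2)*(k^2 - 4*k + 3) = (k - 3)*(k - 2)*(k - 1)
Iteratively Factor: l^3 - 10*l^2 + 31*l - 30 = (l - 3)*(l^2 - 7*l + 10) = (l - 3)*(l - 2)*(l - 5)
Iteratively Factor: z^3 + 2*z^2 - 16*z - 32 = (z + 2)*(z^2 - 16) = (z - 4)*(z + 2)*(z + 4)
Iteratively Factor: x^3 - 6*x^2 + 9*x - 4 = (x - 4)*(x^2 - 2*x + 1) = (x - 4)*(x - 1)*(x - 1)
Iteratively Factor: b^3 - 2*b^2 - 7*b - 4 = (b + 1)*(b^2 - 3*b - 4) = (b + 1)^2*(b - 4)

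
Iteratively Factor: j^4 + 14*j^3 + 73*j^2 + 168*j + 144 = (j + 3)*(j^3 + 11*j^2 + 40*j + 48) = (j + 3)^2*(j^2 + 8*j + 16) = (j + 3)^2*(j + 4)*(j + 4)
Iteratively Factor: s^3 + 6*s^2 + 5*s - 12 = (s - 1)*(s^2 + 7*s + 12) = (s - 1)*(s + 4)*(s + 3)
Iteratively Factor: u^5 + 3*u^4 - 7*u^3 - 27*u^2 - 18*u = (u - 3)*(u^4 + 6*u^3 + 11*u^2 + 6*u) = u*(u - 3)*(u^3 + 6*u^2 + 11*u + 6) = u*(u - 3)*(u + 1)*(u^2 + 5*u + 6) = u*(u - 3)*(u + 1)*(u + 3)*(u + 2)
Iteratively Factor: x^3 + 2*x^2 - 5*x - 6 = (x + 3)*(x^2 - x - 2) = (x + 1)*(x + 3)*(x - 2)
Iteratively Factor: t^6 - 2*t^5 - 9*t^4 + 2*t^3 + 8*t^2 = (t - 1)*(t^5 - t^4 - 10*t^3 - 8*t^2) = (t - 1)*(t + 2)*(t^4 - 3*t^3 - 4*t^2) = t*(t - 1)*(t + 2)*(t^3 - 3*t^2 - 4*t) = t^2*(t - 1)*(t + 2)*(t^2 - 3*t - 4) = t^2*(t - 4)*(t - 1)*(t + 2)*(t + 1)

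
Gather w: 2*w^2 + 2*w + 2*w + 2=2*w^2 + 4*w + 2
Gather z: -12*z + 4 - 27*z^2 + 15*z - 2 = -27*z^2 + 3*z + 2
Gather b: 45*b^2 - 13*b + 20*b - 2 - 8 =45*b^2 + 7*b - 10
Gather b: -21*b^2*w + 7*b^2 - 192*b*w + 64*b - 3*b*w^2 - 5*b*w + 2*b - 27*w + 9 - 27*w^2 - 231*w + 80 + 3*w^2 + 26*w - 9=b^2*(7 - 21*w) + b*(-3*w^2 - 197*w + 66) - 24*w^2 - 232*w + 80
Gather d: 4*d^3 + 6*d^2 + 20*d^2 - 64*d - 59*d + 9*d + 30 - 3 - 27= 4*d^3 + 26*d^2 - 114*d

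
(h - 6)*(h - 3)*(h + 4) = h^3 - 5*h^2 - 18*h + 72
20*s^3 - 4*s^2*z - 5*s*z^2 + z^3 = (-5*s + z)*(-2*s + z)*(2*s + z)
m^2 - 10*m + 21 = (m - 7)*(m - 3)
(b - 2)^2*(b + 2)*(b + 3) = b^4 + b^3 - 10*b^2 - 4*b + 24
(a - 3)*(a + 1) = a^2 - 2*a - 3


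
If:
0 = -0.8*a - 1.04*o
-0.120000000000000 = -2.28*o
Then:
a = -0.07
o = 0.05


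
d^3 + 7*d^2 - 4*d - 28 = (d - 2)*(d + 2)*(d + 7)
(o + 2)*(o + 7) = o^2 + 9*o + 14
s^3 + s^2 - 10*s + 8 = (s - 2)*(s - 1)*(s + 4)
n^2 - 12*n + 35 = (n - 7)*(n - 5)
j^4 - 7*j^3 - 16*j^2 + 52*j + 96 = (j - 8)*(j - 3)*(j + 2)^2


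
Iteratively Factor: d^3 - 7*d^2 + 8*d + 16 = (d - 4)*(d^2 - 3*d - 4) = (d - 4)*(d + 1)*(d - 4)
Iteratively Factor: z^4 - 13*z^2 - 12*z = (z - 4)*(z^3 + 4*z^2 + 3*z) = (z - 4)*(z + 3)*(z^2 + z) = z*(z - 4)*(z + 3)*(z + 1)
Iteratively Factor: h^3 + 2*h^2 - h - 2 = (h - 1)*(h^2 + 3*h + 2) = (h - 1)*(h + 2)*(h + 1)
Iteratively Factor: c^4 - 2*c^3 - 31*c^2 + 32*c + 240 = (c + 3)*(c^3 - 5*c^2 - 16*c + 80) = (c - 5)*(c + 3)*(c^2 - 16) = (c - 5)*(c - 4)*(c + 3)*(c + 4)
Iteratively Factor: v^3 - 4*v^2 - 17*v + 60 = (v + 4)*(v^2 - 8*v + 15) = (v - 5)*(v + 4)*(v - 3)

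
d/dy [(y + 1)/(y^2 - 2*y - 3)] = -1/(y^2 - 6*y + 9)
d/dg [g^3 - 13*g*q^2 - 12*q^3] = 3*g^2 - 13*q^2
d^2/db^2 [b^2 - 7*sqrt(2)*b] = 2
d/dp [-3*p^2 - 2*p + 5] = -6*p - 2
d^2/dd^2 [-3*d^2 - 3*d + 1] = -6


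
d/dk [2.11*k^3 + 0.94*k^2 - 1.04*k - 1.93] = 6.33*k^2 + 1.88*k - 1.04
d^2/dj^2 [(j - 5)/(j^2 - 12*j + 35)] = 2/(j^3 - 21*j^2 + 147*j - 343)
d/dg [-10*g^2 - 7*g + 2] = -20*g - 7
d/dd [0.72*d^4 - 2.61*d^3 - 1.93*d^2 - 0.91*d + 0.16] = 2.88*d^3 - 7.83*d^2 - 3.86*d - 0.91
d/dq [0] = 0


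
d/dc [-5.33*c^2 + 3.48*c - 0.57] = 3.48 - 10.66*c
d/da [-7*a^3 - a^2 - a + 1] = -21*a^2 - 2*a - 1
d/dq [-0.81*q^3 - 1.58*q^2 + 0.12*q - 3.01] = -2.43*q^2 - 3.16*q + 0.12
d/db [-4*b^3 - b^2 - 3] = 2*b*(-6*b - 1)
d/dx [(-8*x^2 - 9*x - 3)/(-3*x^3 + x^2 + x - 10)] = ((16*x + 9)*(3*x^3 - x^2 - x + 10) + (-9*x^2 + 2*x + 1)*(8*x^2 + 9*x + 3))/(3*x^3 - x^2 - x + 10)^2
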